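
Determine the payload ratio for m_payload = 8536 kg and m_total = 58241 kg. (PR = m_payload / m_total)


PR = 8536 / 58241 = 0.1466

0.1466


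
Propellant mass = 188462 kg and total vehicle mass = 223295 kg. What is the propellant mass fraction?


PMF = 188462 / 223295 = 0.844

0.844


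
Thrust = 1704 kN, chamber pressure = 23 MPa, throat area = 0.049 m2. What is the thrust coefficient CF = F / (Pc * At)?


CF = 1704000 / (23e6 * 0.049) = 1.51

1.51


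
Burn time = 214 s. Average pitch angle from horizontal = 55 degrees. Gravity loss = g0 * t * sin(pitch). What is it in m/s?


GL = 9.81 * 214 * sin(55 deg) = 1720 m/s

1720 m/s


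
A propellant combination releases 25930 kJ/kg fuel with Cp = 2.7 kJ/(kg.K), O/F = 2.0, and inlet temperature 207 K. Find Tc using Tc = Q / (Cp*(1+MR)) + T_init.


Tc = 25930 / (2.7 * (1 + 2.0)) + 207 = 3408 K

3408 K


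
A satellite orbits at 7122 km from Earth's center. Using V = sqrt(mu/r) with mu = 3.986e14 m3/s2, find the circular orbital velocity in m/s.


V = sqrt(3.986e14 / 7122000) = 7481 m/s

7481 m/s


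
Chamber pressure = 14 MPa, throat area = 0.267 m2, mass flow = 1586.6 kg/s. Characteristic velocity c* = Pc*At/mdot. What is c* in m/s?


c* = 14e6 * 0.267 / 1586.6 = 2356 m/s

2356 m/s


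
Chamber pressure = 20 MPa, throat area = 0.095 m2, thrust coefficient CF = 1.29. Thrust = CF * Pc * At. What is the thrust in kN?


F = 1.29 * 20e6 * 0.095 = 2.4510e+06 N = 2451.0 kN

2451.0 kN


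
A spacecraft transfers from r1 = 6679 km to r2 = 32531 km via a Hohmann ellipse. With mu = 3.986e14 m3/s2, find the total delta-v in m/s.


V1 = sqrt(mu/r1) = 7725.26 m/s
dV1 = V1*(sqrt(2*r2/(r1+r2)) - 1) = 2226.01 m/s
V2 = sqrt(mu/r2) = 3500.42 m/s
dV2 = V2*(1 - sqrt(2*r1/(r1+r2))) = 1457.31 m/s
Total dV = 3683 m/s

3683 m/s


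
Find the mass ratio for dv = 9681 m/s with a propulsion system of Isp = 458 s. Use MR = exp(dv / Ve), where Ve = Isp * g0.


Ve = 458 * 9.81 = 4492.98 m/s
MR = exp(9681 / 4492.98) = 8.625

8.625


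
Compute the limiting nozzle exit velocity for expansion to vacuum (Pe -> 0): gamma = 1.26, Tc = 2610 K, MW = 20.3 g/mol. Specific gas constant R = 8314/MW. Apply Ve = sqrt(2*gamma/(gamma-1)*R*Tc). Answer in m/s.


R = 8314 / 20.3 = 409.56 J/(kg.K)
Ve = sqrt(2 * 1.26 / (1.26 - 1) * 409.56 * 2610) = 3219 m/s

3219 m/s


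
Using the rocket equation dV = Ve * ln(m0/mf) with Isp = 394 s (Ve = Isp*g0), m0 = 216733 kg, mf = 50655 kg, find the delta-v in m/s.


Ve = 394 * 9.81 = 3865.14 m/s
dV = 3865.14 * ln(216733/50655) = 5618 m/s

5618 m/s


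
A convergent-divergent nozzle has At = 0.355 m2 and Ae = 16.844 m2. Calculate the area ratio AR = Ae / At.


AR = 16.844 / 0.355 = 47.4

47.4


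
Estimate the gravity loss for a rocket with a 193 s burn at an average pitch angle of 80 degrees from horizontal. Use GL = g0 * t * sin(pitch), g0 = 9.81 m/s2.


GL = 9.81 * 193 * sin(80 deg) = 1865 m/s

1865 m/s


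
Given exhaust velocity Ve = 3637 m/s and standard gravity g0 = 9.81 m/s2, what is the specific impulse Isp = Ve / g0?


Isp = Ve / g0 = 3637 / 9.81 = 370.7 s

370.7 s


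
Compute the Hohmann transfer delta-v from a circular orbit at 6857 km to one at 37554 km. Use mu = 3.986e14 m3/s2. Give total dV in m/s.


V1 = sqrt(mu/r1) = 7624.33 m/s
dV1 = V1*(sqrt(2*r2/(r1+r2)) - 1) = 2290.82 m/s
V2 = sqrt(mu/r2) = 3257.92 m/s
dV2 = V2*(1 - sqrt(2*r1/(r1+r2))) = 1447.51 m/s
Total dV = 3738 m/s

3738 m/s


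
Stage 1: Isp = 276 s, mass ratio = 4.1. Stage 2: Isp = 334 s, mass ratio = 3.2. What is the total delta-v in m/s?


dV1 = 276 * 9.81 * ln(4.1) = 3820.3 m/s
dV2 = 334 * 9.81 * ln(3.2) = 3811.1 m/s
Total dV = 3820.3 + 3811.1 = 7631.4 m/s ~ 7631 m/s

7631 m/s


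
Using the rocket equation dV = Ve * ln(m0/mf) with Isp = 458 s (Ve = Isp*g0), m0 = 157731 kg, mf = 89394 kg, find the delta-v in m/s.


Ve = 458 * 9.81 = 4492.98 m/s
dV = 4492.98 * ln(157731/89394) = 2551 m/s

2551 m/s


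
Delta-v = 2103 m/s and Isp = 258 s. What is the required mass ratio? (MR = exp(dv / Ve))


Ve = 258 * 9.81 = 2530.98 m/s
MR = exp(2103 / 2530.98) = 2.295

2.295


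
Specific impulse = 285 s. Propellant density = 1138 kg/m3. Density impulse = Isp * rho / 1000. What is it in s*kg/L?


rho*Isp = 285 * 1138 / 1000 = 324 s*kg/L

324 s*kg/L


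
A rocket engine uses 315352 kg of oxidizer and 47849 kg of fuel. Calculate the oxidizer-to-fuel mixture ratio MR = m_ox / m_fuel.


MR = 315352 / 47849 = 6.59

6.59


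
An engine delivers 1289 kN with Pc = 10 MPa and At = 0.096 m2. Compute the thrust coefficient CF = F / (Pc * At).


CF = 1289000 / (10e6 * 0.096) = 1.34

1.34


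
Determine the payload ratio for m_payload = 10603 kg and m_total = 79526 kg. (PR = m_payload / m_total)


PR = 10603 / 79526 = 0.1333

0.1333


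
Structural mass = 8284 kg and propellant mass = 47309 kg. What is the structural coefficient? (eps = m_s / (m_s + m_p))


eps = 8284 / (8284 + 47309) = 0.149

0.149


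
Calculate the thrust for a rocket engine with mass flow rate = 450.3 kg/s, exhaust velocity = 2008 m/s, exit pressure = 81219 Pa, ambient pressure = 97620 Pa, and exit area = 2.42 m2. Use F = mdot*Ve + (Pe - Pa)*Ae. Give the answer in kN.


F = 450.3 * 2008 + (81219 - 97620) * 2.42 = 864512.0 N = 864.5 kN

864.5 kN


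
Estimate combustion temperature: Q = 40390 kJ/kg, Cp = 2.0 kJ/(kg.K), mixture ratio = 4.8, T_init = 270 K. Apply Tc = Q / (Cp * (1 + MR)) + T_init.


Tc = 40390 / (2.0 * (1 + 4.8)) + 270 = 3752 K

3752 K


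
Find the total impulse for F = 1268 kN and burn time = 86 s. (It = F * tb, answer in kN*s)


It = 1268 * 86 = 109048 kN*s

109048 kN*s


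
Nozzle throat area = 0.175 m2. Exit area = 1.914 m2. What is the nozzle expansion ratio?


AR = 1.914 / 0.175 = 10.9

10.9


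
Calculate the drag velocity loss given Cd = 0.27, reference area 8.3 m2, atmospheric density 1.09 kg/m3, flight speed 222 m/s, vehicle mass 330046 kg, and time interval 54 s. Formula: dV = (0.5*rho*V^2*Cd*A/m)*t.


D = 0.5 * 1.09 * 222^2 * 0.27 * 8.3 = 60192.77 N
a = 60192.77 / 330046 = 0.1824 m/s2
dV = 0.1824 * 54 = 9.8 m/s

9.8 m/s


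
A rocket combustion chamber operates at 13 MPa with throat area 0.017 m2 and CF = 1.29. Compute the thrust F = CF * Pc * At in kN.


F = 1.29 * 13e6 * 0.017 = 285090.0 N = 285.1 kN

285.1 kN


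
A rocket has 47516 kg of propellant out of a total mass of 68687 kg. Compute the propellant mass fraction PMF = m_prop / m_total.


PMF = 47516 / 68687 = 0.692

0.692


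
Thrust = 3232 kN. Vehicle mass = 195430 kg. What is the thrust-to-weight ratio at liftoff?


TWR = 3232000 / (195430 * 9.81) = 1.69

1.69


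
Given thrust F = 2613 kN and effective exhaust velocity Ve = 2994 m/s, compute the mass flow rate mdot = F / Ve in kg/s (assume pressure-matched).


mdot = F / Ve = 2613000 / 2994 = 872.7 kg/s

872.7 kg/s


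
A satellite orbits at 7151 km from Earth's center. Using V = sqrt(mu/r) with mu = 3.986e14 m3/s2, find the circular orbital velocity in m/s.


V = sqrt(3.986e14 / 7151000) = 7466 m/s

7466 m/s


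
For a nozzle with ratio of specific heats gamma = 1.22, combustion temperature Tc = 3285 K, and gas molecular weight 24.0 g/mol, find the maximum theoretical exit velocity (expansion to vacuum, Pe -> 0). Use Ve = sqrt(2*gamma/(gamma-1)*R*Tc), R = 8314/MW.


R = 8314 / 24.0 = 346.42 J/(kg.K)
Ve = sqrt(2 * 1.22 / (1.22 - 1) * 346.42 * 3285) = 3553 m/s

3553 m/s


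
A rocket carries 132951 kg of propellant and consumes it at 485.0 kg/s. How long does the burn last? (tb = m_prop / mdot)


tb = 132951 / 485.0 = 274.1 s

274.1 s


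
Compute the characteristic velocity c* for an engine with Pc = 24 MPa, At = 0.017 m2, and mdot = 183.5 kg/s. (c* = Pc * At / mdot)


c* = 24e6 * 0.017 / 183.5 = 2223 m/s

2223 m/s


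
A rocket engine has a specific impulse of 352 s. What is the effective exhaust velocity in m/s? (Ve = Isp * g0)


Ve = Isp * g0 = 352 * 9.81 = 3453.1 m/s

3453.1 m/s


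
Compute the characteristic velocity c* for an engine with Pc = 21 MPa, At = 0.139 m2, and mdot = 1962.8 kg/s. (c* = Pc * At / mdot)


c* = 21e6 * 0.139 / 1962.8 = 1487 m/s

1487 m/s


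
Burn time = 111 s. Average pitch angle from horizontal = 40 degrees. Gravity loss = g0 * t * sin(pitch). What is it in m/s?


GL = 9.81 * 111 * sin(40 deg) = 700 m/s

700 m/s


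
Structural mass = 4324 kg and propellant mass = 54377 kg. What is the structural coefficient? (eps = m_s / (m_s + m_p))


eps = 4324 / (4324 + 54377) = 0.0737

0.0737


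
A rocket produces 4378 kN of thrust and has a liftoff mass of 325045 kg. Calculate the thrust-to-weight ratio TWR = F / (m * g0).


TWR = 4378000 / (325045 * 9.81) = 1.37

1.37


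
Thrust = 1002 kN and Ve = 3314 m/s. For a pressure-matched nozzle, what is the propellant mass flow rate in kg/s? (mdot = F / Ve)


mdot = F / Ve = 1002000 / 3314 = 302.4 kg/s

302.4 kg/s


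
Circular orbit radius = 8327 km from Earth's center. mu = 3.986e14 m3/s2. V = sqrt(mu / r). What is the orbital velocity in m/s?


V = sqrt(3.986e14 / 8327000) = 6919 m/s

6919 m/s


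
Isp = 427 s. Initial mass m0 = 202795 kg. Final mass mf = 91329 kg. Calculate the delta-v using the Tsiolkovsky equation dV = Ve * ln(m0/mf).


Ve = 427 * 9.81 = 4188.87 m/s
dV = 4188.87 * ln(202795/91329) = 3342 m/s

3342 m/s


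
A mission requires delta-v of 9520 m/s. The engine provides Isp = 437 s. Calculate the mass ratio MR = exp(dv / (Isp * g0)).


Ve = 437 * 9.81 = 4286.97 m/s
MR = exp(9520 / 4286.97) = 9.214

9.214


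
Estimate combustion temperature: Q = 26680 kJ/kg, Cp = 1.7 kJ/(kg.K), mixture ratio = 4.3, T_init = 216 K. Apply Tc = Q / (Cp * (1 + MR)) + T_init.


Tc = 26680 / (1.7 * (1 + 4.3)) + 216 = 3177 K

3177 K


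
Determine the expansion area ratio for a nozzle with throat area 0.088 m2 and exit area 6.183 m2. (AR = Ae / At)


AR = 6.183 / 0.088 = 70.3

70.3


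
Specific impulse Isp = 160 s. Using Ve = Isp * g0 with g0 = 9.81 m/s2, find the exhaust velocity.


Ve = Isp * g0 = 160 * 9.81 = 1569.6 m/s

1569.6 m/s


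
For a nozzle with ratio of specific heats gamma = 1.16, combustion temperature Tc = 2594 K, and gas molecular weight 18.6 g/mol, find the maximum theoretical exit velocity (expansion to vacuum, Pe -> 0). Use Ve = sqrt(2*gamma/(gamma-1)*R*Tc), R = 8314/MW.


R = 8314 / 18.6 = 446.99 J/(kg.K)
Ve = sqrt(2 * 1.16 / (1.16 - 1) * 446.99 * 2594) = 4100 m/s

4100 m/s


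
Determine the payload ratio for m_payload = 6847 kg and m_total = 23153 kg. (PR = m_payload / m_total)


PR = 6847 / 23153 = 0.2957

0.2957


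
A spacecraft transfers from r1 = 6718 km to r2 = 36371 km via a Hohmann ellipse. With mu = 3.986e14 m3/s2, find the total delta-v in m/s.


V1 = sqrt(mu/r1) = 7702.8 m/s
dV1 = V1*(sqrt(2*r2/(r1+r2)) - 1) = 2305.45 m/s
V2 = sqrt(mu/r2) = 3310.48 m/s
dV2 = V2*(1 - sqrt(2*r1/(r1+r2))) = 1461.88 m/s
Total dV = 3767 m/s

3767 m/s


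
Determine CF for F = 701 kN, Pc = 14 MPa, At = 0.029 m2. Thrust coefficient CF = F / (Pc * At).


CF = 701000 / (14e6 * 0.029) = 1.73

1.73


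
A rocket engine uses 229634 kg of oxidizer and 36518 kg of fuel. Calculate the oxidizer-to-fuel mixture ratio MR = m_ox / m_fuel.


MR = 229634 / 36518 = 6.29

6.29


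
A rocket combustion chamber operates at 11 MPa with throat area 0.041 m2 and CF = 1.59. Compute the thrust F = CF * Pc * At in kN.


F = 1.59 * 11e6 * 0.041 = 717090.0 N = 717.1 kN

717.1 kN


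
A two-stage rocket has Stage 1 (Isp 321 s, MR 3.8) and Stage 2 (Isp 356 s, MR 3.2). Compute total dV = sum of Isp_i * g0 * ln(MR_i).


dV1 = 321 * 9.81 * ln(3.8) = 4203.9 m/s
dV2 = 356 * 9.81 * ln(3.2) = 4062.1 m/s
Total dV = 4203.9 + 4062.1 = 8266.0 m/s ~ 8266 m/s

8266 m/s


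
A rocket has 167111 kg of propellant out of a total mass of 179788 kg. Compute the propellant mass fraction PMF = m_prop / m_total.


PMF = 167111 / 179788 = 0.929

0.929


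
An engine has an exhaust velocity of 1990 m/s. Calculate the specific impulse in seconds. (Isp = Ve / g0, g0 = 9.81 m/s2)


Isp = Ve / g0 = 1990 / 9.81 = 202.9 s

202.9 s


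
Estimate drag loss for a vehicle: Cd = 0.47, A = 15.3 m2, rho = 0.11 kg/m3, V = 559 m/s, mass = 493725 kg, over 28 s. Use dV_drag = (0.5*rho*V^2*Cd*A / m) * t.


D = 0.5 * 0.11 * 559^2 * 0.47 * 15.3 = 123587.8 N
a = 123587.8 / 493725 = 0.2503 m/s2
dV = 0.2503 * 28 = 7.0 m/s

7.0 m/s


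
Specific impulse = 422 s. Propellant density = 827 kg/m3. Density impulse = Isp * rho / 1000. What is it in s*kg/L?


rho*Isp = 422 * 827 / 1000 = 349 s*kg/L

349 s*kg/L


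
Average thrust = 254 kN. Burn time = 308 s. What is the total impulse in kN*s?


It = 254 * 308 = 78232 kN*s

78232 kN*s


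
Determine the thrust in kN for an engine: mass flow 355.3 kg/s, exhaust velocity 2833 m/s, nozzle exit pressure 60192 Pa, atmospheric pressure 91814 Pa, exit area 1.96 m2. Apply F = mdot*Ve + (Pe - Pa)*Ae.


F = 355.3 * 2833 + (60192 - 91814) * 1.96 = 944586.0 N = 944.6 kN

944.6 kN


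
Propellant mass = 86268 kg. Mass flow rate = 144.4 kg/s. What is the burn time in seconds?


tb = 86268 / 144.4 = 597.4 s

597.4 s


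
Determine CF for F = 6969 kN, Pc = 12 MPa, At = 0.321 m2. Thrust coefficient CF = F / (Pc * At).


CF = 6969000 / (12e6 * 0.321) = 1.81

1.81


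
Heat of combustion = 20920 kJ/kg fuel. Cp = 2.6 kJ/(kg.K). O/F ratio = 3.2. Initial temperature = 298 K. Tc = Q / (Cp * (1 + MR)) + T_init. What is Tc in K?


Tc = 20920 / (2.6 * (1 + 3.2)) + 298 = 2214 K

2214 K


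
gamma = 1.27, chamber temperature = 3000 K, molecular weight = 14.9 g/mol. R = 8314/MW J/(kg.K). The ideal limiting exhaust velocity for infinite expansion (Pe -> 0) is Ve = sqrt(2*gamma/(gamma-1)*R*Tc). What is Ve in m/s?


R = 8314 / 14.9 = 557.99 J/(kg.K)
Ve = sqrt(2 * 1.27 / (1.27 - 1) * 557.99 * 3000) = 3968 m/s

3968 m/s


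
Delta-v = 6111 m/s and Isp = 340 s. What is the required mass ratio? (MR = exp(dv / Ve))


Ve = 340 * 9.81 = 3335.4 m/s
MR = exp(6111 / 3335.4) = 6.247

6.247


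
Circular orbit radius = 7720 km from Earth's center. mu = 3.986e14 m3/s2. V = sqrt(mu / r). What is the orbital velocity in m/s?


V = sqrt(3.986e14 / 7720000) = 7186 m/s

7186 m/s


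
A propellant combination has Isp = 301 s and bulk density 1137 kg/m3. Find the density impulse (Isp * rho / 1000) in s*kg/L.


rho*Isp = 301 * 1137 / 1000 = 342 s*kg/L

342 s*kg/L


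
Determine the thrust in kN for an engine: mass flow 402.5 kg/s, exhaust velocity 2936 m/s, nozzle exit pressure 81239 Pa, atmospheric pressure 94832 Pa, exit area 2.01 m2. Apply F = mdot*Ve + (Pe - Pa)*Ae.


F = 402.5 * 2936 + (81239 - 94832) * 2.01 = 1.1544e+06 N = 1154.4 kN

1154.4 kN


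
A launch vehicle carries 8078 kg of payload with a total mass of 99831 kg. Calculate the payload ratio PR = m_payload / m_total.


PR = 8078 / 99831 = 0.0809

0.0809


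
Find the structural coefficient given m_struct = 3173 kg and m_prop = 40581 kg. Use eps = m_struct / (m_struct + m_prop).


eps = 3173 / (3173 + 40581) = 0.0725

0.0725


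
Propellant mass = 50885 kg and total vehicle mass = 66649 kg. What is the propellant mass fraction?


PMF = 50885 / 66649 = 0.763

0.763


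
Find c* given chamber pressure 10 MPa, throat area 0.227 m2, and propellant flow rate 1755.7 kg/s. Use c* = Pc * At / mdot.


c* = 10e6 * 0.227 / 1755.7 = 1293 m/s

1293 m/s


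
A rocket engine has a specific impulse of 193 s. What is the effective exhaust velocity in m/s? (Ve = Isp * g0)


Ve = Isp * g0 = 193 * 9.81 = 1893.3 m/s

1893.3 m/s


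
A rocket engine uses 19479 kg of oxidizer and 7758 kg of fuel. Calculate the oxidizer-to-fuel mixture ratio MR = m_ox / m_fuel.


MR = 19479 / 7758 = 2.51

2.51


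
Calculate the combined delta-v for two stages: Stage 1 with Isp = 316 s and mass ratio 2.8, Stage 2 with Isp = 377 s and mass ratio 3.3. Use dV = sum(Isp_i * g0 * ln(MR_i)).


dV1 = 316 * 9.81 * ln(2.8) = 3191.8 m/s
dV2 = 377 * 9.81 * ln(3.3) = 4415.6 m/s
Total dV = 3191.8 + 4415.6 = 7607.4 m/s ~ 7607 m/s

7607 m/s


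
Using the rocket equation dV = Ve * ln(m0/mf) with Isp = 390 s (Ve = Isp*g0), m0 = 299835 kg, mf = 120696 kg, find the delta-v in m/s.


Ve = 390 * 9.81 = 3825.9 m/s
dV = 3825.9 * ln(299835/120696) = 3481 m/s

3481 m/s


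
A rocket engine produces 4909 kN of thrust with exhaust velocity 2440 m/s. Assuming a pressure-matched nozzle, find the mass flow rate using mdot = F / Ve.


mdot = F / Ve = 4909000 / 2440 = 2011.9 kg/s

2011.9 kg/s


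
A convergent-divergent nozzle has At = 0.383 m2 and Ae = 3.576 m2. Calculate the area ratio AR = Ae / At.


AR = 3.576 / 0.383 = 9.3

9.3


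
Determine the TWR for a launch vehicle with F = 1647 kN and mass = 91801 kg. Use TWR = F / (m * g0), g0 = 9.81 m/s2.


TWR = 1647000 / (91801 * 9.81) = 1.83

1.83


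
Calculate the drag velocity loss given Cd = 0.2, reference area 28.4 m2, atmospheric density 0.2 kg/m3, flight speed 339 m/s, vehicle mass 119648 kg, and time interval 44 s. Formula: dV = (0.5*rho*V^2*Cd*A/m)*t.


D = 0.5 * 0.2 * 339^2 * 0.2 * 28.4 = 65275.13 N
a = 65275.13 / 119648 = 0.5456 m/s2
dV = 0.5456 * 44 = 24.0 m/s

24.0 m/s


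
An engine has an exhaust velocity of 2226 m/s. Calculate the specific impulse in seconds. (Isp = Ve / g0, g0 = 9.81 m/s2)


Isp = Ve / g0 = 2226 / 9.81 = 226.9 s

226.9 s


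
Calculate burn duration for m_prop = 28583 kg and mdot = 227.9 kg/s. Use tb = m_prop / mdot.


tb = 28583 / 227.9 = 125.4 s

125.4 s


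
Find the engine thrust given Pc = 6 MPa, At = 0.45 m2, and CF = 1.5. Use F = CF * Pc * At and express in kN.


F = 1.5 * 6e6 * 0.45 = 4.0500e+06 N = 4050.0 kN

4050.0 kN


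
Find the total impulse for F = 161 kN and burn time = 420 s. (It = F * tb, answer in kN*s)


It = 161 * 420 = 67620 kN*s

67620 kN*s


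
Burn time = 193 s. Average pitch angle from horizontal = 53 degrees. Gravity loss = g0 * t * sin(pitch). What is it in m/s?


GL = 9.81 * 193 * sin(53 deg) = 1512 m/s

1512 m/s


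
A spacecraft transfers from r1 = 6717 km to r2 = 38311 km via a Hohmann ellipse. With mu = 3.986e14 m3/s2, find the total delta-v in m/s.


V1 = sqrt(mu/r1) = 7703.37 m/s
dV1 = V1*(sqrt(2*r2/(r1+r2)) - 1) = 2345.48 m/s
V2 = sqrt(mu/r2) = 3225.57 m/s
dV2 = V2*(1 - sqrt(2*r1/(r1+r2))) = 1463.73 m/s
Total dV = 3809 m/s

3809 m/s


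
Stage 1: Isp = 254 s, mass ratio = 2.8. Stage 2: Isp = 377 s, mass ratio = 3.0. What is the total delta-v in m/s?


dV1 = 254 * 9.81 * ln(2.8) = 2565.5 m/s
dV2 = 377 * 9.81 * ln(3.0) = 4063.1 m/s
Total dV = 2565.5 + 4063.1 = 6628.6 m/s ~ 6629 m/s

6629 m/s


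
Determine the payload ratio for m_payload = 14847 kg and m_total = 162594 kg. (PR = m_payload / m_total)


PR = 14847 / 162594 = 0.0913

0.0913


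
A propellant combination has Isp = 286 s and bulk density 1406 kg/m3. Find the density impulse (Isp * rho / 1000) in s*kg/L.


rho*Isp = 286 * 1406 / 1000 = 402 s*kg/L

402 s*kg/L


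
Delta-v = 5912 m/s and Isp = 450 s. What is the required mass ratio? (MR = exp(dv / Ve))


Ve = 450 * 9.81 = 4414.5 m/s
MR = exp(5912 / 4414.5) = 3.816

3.816


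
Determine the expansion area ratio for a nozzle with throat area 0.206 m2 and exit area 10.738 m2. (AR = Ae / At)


AR = 10.738 / 0.206 = 52.1

52.1


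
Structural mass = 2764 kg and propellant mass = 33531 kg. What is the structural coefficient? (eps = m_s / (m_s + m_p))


eps = 2764 / (2764 + 33531) = 0.0762

0.0762


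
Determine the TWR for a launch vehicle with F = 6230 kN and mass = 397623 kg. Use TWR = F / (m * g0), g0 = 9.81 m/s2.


TWR = 6230000 / (397623 * 9.81) = 1.6

1.6


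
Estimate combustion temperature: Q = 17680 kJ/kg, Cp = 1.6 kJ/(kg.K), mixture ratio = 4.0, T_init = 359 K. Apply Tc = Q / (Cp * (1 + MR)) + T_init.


Tc = 17680 / (1.6 * (1 + 4.0)) + 359 = 2569 K

2569 K


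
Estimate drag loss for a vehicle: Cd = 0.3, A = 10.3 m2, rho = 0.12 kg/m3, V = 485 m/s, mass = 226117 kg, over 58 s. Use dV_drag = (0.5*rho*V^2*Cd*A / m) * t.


D = 0.5 * 0.12 * 485^2 * 0.3 * 10.3 = 43610.72 N
a = 43610.72 / 226117 = 0.1929 m/s2
dV = 0.1929 * 58 = 11.2 m/s

11.2 m/s


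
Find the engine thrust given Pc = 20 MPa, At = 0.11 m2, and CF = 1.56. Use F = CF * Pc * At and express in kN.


F = 1.56 * 20e6 * 0.11 = 3.4320e+06 N = 3432.0 kN

3432.0 kN


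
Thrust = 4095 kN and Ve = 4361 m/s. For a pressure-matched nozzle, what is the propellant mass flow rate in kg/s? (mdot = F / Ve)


mdot = F / Ve = 4095000 / 4361 = 939.0 kg/s

939.0 kg/s


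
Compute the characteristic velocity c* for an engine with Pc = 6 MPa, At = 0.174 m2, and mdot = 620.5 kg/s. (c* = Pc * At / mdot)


c* = 6e6 * 0.174 / 620.5 = 1683 m/s

1683 m/s


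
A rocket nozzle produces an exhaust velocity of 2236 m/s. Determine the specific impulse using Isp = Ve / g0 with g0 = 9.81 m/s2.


Isp = Ve / g0 = 2236 / 9.81 = 227.9 s

227.9 s


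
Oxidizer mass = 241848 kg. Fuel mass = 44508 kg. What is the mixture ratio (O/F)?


MR = 241848 / 44508 = 5.43

5.43


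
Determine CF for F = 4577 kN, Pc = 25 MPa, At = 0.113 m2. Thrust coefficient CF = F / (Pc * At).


CF = 4577000 / (25e6 * 0.113) = 1.62

1.62


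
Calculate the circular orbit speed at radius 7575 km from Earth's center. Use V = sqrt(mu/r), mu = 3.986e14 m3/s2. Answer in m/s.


V = sqrt(3.986e14 / 7575000) = 7254 m/s

7254 m/s


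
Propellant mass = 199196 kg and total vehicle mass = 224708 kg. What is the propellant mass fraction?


PMF = 199196 / 224708 = 0.886

0.886


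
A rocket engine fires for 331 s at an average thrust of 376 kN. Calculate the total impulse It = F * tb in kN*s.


It = 376 * 331 = 124456 kN*s

124456 kN*s


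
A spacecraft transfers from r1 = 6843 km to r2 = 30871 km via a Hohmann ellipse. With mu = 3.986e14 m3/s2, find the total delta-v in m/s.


V1 = sqrt(mu/r1) = 7632.12 m/s
dV1 = V1*(sqrt(2*r2/(r1+r2)) - 1) = 2133.15 m/s
V2 = sqrt(mu/r2) = 3593.3 m/s
dV2 = V2*(1 - sqrt(2*r1/(r1+r2))) = 1428.69 m/s
Total dV = 3562 m/s

3562 m/s


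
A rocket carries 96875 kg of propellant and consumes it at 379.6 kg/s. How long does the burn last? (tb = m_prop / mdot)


tb = 96875 / 379.6 = 255.2 s

255.2 s


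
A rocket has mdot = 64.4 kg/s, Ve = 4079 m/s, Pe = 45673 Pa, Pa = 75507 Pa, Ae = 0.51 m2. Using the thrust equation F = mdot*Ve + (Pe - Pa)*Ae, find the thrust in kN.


F = 64.4 * 4079 + (45673 - 75507) * 0.51 = 247472.0 N = 247.5 kN

247.5 kN


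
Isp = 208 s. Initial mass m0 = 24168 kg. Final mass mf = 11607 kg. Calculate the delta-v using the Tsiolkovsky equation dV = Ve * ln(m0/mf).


Ve = 208 * 9.81 = 2040.48 m/s
dV = 2040.48 * ln(24168/11607) = 1497 m/s

1497 m/s


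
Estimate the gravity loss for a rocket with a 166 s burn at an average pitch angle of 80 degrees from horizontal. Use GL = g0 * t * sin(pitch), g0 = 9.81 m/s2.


GL = 9.81 * 166 * sin(80 deg) = 1604 m/s

1604 m/s


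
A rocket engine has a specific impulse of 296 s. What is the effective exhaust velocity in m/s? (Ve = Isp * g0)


Ve = Isp * g0 = 296 * 9.81 = 2903.8 m/s

2903.8 m/s


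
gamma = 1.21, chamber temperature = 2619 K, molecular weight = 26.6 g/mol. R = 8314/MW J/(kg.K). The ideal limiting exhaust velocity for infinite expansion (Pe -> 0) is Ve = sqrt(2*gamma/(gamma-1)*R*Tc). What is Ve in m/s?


R = 8314 / 26.6 = 312.56 J/(kg.K)
Ve = sqrt(2 * 1.21 / (1.21 - 1) * 312.56 * 2619) = 3071 m/s

3071 m/s


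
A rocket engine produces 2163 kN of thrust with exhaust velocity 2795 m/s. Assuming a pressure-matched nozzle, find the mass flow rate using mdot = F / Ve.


mdot = F / Ve = 2163000 / 2795 = 773.9 kg/s

773.9 kg/s


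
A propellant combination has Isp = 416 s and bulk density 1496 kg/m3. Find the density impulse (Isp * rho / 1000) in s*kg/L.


rho*Isp = 416 * 1496 / 1000 = 622 s*kg/L

622 s*kg/L


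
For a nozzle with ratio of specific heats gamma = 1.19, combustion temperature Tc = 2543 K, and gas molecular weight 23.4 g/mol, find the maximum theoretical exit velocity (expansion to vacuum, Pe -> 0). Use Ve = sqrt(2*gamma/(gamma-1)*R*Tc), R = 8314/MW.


R = 8314 / 23.4 = 355.3 J/(kg.K)
Ve = sqrt(2 * 1.19 / (1.19 - 1) * 355.3 * 2543) = 3364 m/s

3364 m/s


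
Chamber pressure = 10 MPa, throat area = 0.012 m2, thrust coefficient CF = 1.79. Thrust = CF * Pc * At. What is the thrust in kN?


F = 1.79 * 10e6 * 0.012 = 214800.0 N = 214.8 kN

214.8 kN


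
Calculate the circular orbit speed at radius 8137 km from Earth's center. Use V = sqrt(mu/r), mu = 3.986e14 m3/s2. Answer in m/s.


V = sqrt(3.986e14 / 8137000) = 6999 m/s

6999 m/s


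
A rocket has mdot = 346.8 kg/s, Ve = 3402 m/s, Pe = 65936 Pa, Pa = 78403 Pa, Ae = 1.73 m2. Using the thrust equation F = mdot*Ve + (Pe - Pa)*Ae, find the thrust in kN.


F = 346.8 * 3402 + (65936 - 78403) * 1.73 = 1.1582e+06 N = 1158.2 kN

1158.2 kN


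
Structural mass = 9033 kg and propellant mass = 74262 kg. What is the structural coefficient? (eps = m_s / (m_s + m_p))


eps = 9033 / (9033 + 74262) = 0.1084

0.1084


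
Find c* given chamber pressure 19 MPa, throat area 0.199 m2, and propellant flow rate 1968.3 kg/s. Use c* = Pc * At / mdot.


c* = 19e6 * 0.199 / 1968.3 = 1921 m/s

1921 m/s


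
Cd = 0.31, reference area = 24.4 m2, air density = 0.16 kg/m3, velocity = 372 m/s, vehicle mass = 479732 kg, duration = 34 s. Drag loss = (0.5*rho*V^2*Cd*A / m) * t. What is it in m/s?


D = 0.5 * 0.16 * 372^2 * 0.31 * 24.4 = 83738.93 N
a = 83738.93 / 479732 = 0.1746 m/s2
dV = 0.1746 * 34 = 5.9 m/s

5.9 m/s


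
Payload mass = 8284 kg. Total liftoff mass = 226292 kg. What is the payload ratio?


PR = 8284 / 226292 = 0.0366

0.0366


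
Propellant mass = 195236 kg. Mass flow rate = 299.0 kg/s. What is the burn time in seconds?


tb = 195236 / 299.0 = 653.0 s

653.0 s


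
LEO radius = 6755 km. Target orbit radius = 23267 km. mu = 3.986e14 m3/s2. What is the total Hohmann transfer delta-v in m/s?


V1 = sqrt(mu/r1) = 7681.68 m/s
dV1 = V1*(sqrt(2*r2/(r1+r2)) - 1) = 1881.92 m/s
V2 = sqrt(mu/r2) = 4139.03 m/s
dV2 = V2*(1 - sqrt(2*r1/(r1+r2))) = 1362.47 m/s
Total dV = 3244 m/s

3244 m/s


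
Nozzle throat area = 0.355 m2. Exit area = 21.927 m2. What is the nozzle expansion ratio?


AR = 21.927 / 0.355 = 61.8

61.8


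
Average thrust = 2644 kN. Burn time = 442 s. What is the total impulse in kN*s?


It = 2644 * 442 = 1168648 kN*s

1168648 kN*s


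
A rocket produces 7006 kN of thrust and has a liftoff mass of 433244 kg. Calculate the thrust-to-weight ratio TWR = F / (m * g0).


TWR = 7006000 / (433244 * 9.81) = 1.65

1.65


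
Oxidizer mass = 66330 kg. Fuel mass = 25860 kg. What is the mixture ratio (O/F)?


MR = 66330 / 25860 = 2.56

2.56


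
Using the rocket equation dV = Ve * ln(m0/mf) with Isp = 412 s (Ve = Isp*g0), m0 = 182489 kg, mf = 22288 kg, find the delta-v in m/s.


Ve = 412 * 9.81 = 4041.72 m/s
dV = 4041.72 * ln(182489/22288) = 8498 m/s

8498 m/s


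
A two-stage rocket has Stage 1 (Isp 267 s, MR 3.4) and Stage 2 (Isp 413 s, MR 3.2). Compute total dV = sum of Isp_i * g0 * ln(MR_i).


dV1 = 267 * 9.81 * ln(3.4) = 3205.4 m/s
dV2 = 413 * 9.81 * ln(3.2) = 4712.5 m/s
Total dV = 3205.4 + 4712.5 = 7917.9 m/s ~ 7918 m/s

7918 m/s


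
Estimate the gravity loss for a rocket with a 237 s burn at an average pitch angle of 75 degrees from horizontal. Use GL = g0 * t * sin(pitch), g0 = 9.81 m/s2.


GL = 9.81 * 237 * sin(75 deg) = 2246 m/s

2246 m/s


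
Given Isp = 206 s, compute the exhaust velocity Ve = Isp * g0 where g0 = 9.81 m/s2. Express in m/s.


Ve = Isp * g0 = 206 * 9.81 = 2020.9 m/s

2020.9 m/s


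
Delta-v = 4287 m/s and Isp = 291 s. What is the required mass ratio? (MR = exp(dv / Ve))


Ve = 291 * 9.81 = 2854.71 m/s
MR = exp(4287 / 2854.71) = 4.489

4.489


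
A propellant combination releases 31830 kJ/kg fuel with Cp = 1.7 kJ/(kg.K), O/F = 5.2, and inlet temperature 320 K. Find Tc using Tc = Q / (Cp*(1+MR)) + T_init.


Tc = 31830 / (1.7 * (1 + 5.2)) + 320 = 3340 K

3340 K


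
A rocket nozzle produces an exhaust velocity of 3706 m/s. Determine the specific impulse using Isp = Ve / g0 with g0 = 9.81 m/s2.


Isp = Ve / g0 = 3706 / 9.81 = 377.8 s

377.8 s


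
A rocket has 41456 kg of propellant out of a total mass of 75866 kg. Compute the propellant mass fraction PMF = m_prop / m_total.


PMF = 41456 / 75866 = 0.546

0.546


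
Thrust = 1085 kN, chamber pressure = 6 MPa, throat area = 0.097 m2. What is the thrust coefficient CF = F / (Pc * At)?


CF = 1085000 / (6e6 * 0.097) = 1.86

1.86


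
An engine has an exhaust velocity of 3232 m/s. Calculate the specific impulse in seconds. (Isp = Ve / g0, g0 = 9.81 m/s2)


Isp = Ve / g0 = 3232 / 9.81 = 329.5 s

329.5 s


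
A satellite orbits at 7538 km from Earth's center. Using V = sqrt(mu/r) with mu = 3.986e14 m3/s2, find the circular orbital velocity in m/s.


V = sqrt(3.986e14 / 7538000) = 7272 m/s

7272 m/s


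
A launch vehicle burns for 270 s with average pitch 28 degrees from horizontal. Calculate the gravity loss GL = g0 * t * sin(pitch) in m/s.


GL = 9.81 * 270 * sin(28 deg) = 1243 m/s

1243 m/s


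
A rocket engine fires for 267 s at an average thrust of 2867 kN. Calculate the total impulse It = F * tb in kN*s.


It = 2867 * 267 = 765489 kN*s

765489 kN*s


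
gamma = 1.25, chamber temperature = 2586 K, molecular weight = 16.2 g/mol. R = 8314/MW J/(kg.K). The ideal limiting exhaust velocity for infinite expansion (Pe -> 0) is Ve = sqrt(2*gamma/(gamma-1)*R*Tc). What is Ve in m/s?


R = 8314 / 16.2 = 513.21 J/(kg.K)
Ve = sqrt(2 * 1.25 / (1.25 - 1) * 513.21 * 2586) = 3643 m/s

3643 m/s


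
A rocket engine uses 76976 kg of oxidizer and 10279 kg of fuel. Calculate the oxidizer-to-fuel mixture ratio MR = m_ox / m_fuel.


MR = 76976 / 10279 = 7.49

7.49


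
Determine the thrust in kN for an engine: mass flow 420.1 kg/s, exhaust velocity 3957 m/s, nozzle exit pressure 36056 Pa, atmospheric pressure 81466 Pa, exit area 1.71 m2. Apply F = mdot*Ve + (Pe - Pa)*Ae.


F = 420.1 * 3957 + (36056 - 81466) * 1.71 = 1.5847e+06 N = 1584.7 kN

1584.7 kN


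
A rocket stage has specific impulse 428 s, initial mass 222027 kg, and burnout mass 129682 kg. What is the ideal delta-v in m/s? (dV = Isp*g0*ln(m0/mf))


Ve = 428 * 9.81 = 4198.68 m/s
dV = 4198.68 * ln(222027/129682) = 2258 m/s

2258 m/s


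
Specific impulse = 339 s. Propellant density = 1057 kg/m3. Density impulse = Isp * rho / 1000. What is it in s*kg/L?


rho*Isp = 339 * 1057 / 1000 = 358 s*kg/L

358 s*kg/L


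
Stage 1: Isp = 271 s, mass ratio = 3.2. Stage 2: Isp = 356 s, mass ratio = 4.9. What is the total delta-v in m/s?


dV1 = 271 * 9.81 * ln(3.2) = 3092.2 m/s
dV2 = 356 * 9.81 * ln(4.9) = 5550.2 m/s
Total dV = 3092.2 + 5550.2 = 8642.4 m/s ~ 8642 m/s

8642 m/s


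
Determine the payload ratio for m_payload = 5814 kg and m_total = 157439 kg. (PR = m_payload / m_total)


PR = 5814 / 157439 = 0.0369

0.0369


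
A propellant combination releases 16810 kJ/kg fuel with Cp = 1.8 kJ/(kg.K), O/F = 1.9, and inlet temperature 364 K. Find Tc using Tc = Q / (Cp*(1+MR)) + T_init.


Tc = 16810 / (1.8 * (1 + 1.9)) + 364 = 3584 K

3584 K


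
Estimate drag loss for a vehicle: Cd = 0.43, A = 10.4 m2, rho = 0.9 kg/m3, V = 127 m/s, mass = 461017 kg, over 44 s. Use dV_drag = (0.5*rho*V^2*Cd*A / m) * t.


D = 0.5 * 0.9 * 127^2 * 0.43 * 10.4 = 32458.0 N
a = 32458.0 / 461017 = 0.0704 m/s2
dV = 0.0704 * 44 = 3.1 m/s

3.1 m/s


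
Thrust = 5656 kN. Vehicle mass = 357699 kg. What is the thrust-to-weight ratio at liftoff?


TWR = 5656000 / (357699 * 9.81) = 1.61

1.61


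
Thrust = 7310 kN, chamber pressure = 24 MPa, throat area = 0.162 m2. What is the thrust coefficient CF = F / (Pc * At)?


CF = 7310000 / (24e6 * 0.162) = 1.88

1.88


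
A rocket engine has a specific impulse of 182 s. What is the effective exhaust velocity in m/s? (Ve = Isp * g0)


Ve = Isp * g0 = 182 * 9.81 = 1785.4 m/s

1785.4 m/s


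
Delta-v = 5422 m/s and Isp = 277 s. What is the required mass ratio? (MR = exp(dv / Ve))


Ve = 277 * 9.81 = 2717.37 m/s
MR = exp(5422 / 2717.37) = 7.354

7.354


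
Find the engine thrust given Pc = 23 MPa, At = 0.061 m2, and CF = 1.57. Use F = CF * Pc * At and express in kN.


F = 1.57 * 23e6 * 0.061 = 2.2027e+06 N = 2202.7 kN

2202.7 kN


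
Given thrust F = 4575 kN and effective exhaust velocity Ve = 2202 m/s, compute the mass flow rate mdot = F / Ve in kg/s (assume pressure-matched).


mdot = F / Ve = 4575000 / 2202 = 2077.7 kg/s

2077.7 kg/s


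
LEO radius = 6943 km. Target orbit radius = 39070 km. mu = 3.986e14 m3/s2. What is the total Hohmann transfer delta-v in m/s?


V1 = sqrt(mu/r1) = 7576.96 m/s
dV1 = V1*(sqrt(2*r2/(r1+r2)) - 1) = 2297.0 m/s
V2 = sqrt(mu/r2) = 3194.09 m/s
dV2 = V2*(1 - sqrt(2*r1/(r1+r2))) = 1439.42 m/s
Total dV = 3736 m/s

3736 m/s


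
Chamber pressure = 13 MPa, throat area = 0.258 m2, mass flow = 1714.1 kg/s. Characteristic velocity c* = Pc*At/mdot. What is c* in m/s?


c* = 13e6 * 0.258 / 1714.1 = 1957 m/s

1957 m/s


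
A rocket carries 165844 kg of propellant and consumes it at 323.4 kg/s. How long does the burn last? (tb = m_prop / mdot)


tb = 165844 / 323.4 = 512.8 s

512.8 s


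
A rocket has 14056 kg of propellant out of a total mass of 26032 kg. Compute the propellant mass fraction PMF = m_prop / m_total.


PMF = 14056 / 26032 = 0.54

0.54


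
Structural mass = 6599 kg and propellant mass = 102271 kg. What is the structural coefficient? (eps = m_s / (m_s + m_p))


eps = 6599 / (6599 + 102271) = 0.0606

0.0606


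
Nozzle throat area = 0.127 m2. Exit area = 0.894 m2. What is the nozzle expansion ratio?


AR = 0.894 / 0.127 = 7.0

7.0


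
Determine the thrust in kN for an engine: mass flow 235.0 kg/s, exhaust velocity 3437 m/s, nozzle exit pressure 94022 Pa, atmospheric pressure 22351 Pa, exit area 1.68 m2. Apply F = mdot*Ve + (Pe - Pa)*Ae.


F = 235.0 * 3437 + (94022 - 22351) * 1.68 = 928102.0 N = 928.1 kN

928.1 kN


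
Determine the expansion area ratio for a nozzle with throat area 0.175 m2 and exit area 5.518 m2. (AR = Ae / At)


AR = 5.518 / 0.175 = 31.5

31.5


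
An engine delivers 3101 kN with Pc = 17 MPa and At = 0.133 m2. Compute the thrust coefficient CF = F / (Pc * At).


CF = 3101000 / (17e6 * 0.133) = 1.37

1.37


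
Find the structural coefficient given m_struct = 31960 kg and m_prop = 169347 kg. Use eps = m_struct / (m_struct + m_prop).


eps = 31960 / (31960 + 169347) = 0.1588

0.1588


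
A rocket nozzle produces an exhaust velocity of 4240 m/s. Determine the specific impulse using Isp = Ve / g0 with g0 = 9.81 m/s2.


Isp = Ve / g0 = 4240 / 9.81 = 432.2 s

432.2 s


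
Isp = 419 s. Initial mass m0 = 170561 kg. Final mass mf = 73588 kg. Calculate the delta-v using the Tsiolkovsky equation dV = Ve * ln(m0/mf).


Ve = 419 * 9.81 = 4110.39 m/s
dV = 4110.39 * ln(170561/73588) = 3455 m/s

3455 m/s


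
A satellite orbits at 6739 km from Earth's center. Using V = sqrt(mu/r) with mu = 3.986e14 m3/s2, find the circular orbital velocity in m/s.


V = sqrt(3.986e14 / 6739000) = 7691 m/s

7691 m/s


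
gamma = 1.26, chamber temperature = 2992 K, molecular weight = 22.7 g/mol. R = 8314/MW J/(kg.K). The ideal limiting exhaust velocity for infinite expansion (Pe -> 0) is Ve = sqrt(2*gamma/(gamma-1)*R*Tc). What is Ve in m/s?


R = 8314 / 22.7 = 366.26 J/(kg.K)
Ve = sqrt(2 * 1.26 / (1.26 - 1) * 366.26 * 2992) = 3259 m/s

3259 m/s


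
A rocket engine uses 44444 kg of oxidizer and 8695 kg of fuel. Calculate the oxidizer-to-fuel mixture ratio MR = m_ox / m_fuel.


MR = 44444 / 8695 = 5.11

5.11


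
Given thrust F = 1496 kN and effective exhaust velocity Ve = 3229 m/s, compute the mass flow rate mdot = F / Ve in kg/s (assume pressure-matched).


mdot = F / Ve = 1496000 / 3229 = 463.3 kg/s

463.3 kg/s


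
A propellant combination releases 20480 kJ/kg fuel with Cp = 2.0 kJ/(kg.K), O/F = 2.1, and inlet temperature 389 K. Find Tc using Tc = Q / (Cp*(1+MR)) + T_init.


Tc = 20480 / (2.0 * (1 + 2.1)) + 389 = 3692 K

3692 K


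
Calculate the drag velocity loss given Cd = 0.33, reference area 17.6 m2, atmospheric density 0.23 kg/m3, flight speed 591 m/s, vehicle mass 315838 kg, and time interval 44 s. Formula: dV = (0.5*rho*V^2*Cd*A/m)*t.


D = 0.5 * 0.23 * 591^2 * 0.33 * 17.6 = 233291.77 N
a = 233291.77 / 315838 = 0.7386 m/s2
dV = 0.7386 * 44 = 32.5 m/s

32.5 m/s


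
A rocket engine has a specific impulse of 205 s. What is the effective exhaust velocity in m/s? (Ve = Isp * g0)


Ve = Isp * g0 = 205 * 9.81 = 2011.1 m/s

2011.1 m/s


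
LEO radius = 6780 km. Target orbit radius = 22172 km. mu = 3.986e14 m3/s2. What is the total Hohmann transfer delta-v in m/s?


V1 = sqrt(mu/r1) = 7667.5 m/s
dV1 = V1*(sqrt(2*r2/(r1+r2)) - 1) = 1821.75 m/s
V2 = sqrt(mu/r2) = 4240.0 m/s
dV2 = V2*(1 - sqrt(2*r1/(r1+r2))) = 1338.27 m/s
Total dV = 3160 m/s

3160 m/s


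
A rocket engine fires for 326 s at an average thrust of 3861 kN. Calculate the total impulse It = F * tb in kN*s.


It = 3861 * 326 = 1258686 kN*s

1258686 kN*s


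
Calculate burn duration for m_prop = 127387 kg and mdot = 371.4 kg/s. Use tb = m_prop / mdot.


tb = 127387 / 371.4 = 343.0 s

343.0 s


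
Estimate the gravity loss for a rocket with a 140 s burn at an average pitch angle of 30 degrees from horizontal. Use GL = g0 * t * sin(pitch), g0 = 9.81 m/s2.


GL = 9.81 * 140 * sin(30 deg) = 687 m/s

687 m/s


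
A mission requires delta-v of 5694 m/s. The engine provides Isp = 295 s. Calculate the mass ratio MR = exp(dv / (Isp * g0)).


Ve = 295 * 9.81 = 2893.95 m/s
MR = exp(5694 / 2893.95) = 7.153

7.153


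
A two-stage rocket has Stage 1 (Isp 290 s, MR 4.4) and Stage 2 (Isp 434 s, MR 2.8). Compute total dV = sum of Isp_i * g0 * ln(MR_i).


dV1 = 290 * 9.81 * ln(4.4) = 4215.0 m/s
dV2 = 434 * 9.81 * ln(2.8) = 4383.6 m/s
Total dV = 4215.0 + 4383.6 = 8598.6 m/s ~ 8599 m/s

8599 m/s


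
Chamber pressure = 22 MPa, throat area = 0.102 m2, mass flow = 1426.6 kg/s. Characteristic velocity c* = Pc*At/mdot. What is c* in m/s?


c* = 22e6 * 0.102 / 1426.6 = 1573 m/s

1573 m/s


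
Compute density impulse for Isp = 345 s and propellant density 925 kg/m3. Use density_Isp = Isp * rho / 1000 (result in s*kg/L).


rho*Isp = 345 * 925 / 1000 = 319 s*kg/L

319 s*kg/L


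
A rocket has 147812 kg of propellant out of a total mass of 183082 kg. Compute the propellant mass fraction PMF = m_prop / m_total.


PMF = 147812 / 183082 = 0.807

0.807


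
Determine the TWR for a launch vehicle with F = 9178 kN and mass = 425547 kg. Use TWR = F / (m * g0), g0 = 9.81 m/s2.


TWR = 9178000 / (425547 * 9.81) = 2.2

2.2


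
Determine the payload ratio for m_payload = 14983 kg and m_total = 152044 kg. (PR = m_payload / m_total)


PR = 14983 / 152044 = 0.0985

0.0985


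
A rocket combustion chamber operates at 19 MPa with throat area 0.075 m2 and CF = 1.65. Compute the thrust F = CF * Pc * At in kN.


F = 1.65 * 19e6 * 0.075 = 2.3512e+06 N = 2351.2 kN

2351.2 kN


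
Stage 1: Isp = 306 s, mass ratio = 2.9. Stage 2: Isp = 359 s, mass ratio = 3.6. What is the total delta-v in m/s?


dV1 = 306 * 9.81 * ln(2.9) = 3196.1 m/s
dV2 = 359 * 9.81 * ln(3.6) = 4511.2 m/s
Total dV = 3196.1 + 4511.2 = 7707.3 m/s ~ 7707 m/s

7707 m/s
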